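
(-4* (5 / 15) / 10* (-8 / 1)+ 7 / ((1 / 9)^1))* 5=961 / 3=320.33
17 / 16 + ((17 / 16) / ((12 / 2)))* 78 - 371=-2849 / 8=-356.12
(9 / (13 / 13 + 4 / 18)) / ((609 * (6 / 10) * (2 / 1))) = 45 / 4466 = 0.01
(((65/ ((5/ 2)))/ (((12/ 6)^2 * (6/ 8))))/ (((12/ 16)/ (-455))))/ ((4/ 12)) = -47320/ 3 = -15773.33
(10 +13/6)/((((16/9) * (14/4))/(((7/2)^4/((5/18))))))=676053/640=1056.33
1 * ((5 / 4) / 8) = 5 / 32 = 0.16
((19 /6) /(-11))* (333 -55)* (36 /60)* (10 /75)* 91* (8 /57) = -202384 /2475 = -81.77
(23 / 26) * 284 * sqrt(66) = 3266 * sqrt(66) / 13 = 2041.01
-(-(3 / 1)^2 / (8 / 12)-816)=1659 / 2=829.50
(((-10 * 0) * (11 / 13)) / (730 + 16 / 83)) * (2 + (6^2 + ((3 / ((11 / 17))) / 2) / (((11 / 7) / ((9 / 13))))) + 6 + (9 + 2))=0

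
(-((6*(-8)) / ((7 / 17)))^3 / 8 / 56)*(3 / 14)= 12734496 / 16807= 757.69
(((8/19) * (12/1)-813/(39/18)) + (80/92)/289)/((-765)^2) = -607756858/960827672025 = -0.00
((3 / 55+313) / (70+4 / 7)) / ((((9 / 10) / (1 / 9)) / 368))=44353568 / 220077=201.54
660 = 660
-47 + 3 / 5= -46.40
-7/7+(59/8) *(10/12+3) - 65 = -1811/48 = -37.73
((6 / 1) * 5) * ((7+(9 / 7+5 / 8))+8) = 14205 / 28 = 507.32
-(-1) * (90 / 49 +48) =2442 / 49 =49.84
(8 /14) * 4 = 16 /7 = 2.29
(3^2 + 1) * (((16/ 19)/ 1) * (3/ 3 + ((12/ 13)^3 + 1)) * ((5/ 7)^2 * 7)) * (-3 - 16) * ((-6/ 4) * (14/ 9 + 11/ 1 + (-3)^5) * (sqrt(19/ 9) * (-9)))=25394056000 * sqrt(19)/ 15379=7197485.13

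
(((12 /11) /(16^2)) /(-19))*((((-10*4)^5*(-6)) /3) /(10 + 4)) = -4800000 /1463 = -3280.93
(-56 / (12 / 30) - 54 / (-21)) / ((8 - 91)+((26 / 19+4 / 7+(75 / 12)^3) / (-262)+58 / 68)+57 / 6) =5210253568 / 2789836669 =1.87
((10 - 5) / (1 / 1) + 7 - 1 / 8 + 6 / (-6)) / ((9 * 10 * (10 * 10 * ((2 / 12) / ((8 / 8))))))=29 / 4000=0.01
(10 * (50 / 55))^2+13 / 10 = 101573 / 1210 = 83.94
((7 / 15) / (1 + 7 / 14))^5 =537824 / 184528125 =0.00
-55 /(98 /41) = -2255 /98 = -23.01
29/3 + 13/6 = 71/6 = 11.83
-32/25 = -1.28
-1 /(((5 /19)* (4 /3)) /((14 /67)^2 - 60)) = 3835302 /22445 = 170.88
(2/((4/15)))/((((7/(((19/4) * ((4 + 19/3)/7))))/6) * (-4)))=-8835/784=-11.27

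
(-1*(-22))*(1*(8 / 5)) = 176 / 5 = 35.20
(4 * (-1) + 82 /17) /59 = 14 /1003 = 0.01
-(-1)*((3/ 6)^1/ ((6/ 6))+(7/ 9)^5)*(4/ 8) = 92663/ 236196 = 0.39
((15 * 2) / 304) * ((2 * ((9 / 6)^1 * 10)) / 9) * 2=25 / 38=0.66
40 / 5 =8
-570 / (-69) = 190 / 23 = 8.26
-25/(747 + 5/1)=-25/752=-0.03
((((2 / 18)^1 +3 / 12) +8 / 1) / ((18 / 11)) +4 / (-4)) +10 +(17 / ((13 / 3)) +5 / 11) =1713097 / 92664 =18.49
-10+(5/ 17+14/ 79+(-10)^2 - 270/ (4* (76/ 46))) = 5064213/ 102068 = 49.62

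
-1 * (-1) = 1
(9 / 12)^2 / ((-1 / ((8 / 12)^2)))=-1 / 4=-0.25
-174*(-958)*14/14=166692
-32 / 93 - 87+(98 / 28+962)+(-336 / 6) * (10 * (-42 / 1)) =4538057 / 186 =24398.16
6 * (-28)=-168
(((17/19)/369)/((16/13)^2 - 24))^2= 8254129/709785507240000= 0.00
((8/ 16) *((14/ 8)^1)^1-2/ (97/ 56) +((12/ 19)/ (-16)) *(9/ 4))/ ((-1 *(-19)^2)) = 10865/ 10645168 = 0.00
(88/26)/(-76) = -0.04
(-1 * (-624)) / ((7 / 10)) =6240 / 7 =891.43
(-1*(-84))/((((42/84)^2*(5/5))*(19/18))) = 6048/19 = 318.32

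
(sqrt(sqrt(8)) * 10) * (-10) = -100 * 2^(3/4) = -168.18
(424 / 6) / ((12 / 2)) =106 / 9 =11.78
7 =7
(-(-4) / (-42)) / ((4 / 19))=-19 / 42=-0.45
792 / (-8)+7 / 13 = -1280 / 13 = -98.46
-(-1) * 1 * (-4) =-4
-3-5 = -8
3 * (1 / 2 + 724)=4347 / 2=2173.50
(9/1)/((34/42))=189/17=11.12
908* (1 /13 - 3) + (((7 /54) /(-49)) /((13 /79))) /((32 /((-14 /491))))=-14637424817 /5514912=-2654.15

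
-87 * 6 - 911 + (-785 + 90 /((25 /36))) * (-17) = 48544 /5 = 9708.80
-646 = -646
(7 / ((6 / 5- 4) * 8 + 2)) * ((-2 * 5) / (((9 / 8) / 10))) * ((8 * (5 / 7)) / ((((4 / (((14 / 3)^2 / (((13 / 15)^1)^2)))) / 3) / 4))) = 392000000 / 25857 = 15160.30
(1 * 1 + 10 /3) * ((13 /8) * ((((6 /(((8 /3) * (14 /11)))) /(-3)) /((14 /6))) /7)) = -5577 /21952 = -0.25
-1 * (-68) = 68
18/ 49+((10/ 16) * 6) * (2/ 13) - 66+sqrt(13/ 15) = -82881/ 1274+sqrt(195)/ 15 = -64.12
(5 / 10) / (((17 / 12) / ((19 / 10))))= 57 / 85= 0.67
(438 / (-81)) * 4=-584 / 27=-21.63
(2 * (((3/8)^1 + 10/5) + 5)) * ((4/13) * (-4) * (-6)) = 1416/13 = 108.92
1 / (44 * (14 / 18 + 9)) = 9 / 3872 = 0.00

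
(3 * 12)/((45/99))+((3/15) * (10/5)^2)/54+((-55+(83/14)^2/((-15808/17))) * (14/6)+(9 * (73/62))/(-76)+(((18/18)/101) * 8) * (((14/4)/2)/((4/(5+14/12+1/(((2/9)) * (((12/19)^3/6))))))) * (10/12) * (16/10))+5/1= -39.11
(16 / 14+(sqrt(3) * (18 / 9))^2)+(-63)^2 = 27875 / 7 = 3982.14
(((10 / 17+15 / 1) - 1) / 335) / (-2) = -124 / 5695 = -0.02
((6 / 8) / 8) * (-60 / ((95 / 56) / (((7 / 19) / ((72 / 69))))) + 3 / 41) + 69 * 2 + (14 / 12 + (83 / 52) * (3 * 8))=3256745723 / 18471648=176.31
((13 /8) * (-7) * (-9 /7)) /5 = 117 /40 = 2.92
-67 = -67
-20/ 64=-5/ 16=-0.31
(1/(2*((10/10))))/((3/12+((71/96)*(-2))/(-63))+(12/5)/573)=1443960/801881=1.80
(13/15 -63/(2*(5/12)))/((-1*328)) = 1121/4920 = 0.23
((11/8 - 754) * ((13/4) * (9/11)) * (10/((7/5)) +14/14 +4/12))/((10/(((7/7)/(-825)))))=6966297/3388000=2.06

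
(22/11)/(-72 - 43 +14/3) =-6/331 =-0.02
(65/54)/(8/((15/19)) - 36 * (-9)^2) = -0.00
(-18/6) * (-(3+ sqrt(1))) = 12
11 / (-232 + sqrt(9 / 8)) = -20416 / 430583 -66 * sqrt(2) / 430583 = -0.05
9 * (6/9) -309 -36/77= -303.47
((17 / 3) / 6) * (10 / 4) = 85 / 36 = 2.36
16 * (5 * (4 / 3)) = 320 / 3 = 106.67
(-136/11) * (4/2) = -272/11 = -24.73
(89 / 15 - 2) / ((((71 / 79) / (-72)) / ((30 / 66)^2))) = -559320 / 8591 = -65.11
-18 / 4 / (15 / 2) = -3 / 5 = -0.60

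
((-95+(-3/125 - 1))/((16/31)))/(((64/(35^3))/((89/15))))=-3786294337/5120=-739510.61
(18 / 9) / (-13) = -2 / 13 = -0.15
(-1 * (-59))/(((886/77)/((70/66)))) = 14455/2658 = 5.44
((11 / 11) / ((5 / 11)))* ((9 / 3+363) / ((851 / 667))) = 116754 / 185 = 631.10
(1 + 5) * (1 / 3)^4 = 2 / 27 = 0.07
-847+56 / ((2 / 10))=-567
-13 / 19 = -0.68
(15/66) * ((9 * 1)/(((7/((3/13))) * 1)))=135/2002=0.07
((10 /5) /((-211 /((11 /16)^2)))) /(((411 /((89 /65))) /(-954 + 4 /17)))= 87304283 /6132909120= 0.01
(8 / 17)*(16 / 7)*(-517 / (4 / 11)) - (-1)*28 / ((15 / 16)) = -2676448 / 1785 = -1499.41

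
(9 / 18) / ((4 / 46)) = 23 / 4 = 5.75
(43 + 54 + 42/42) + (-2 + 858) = 954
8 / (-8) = -1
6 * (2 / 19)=12 / 19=0.63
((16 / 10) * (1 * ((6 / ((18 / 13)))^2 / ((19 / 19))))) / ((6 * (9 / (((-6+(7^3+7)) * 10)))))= 465088 / 243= 1913.94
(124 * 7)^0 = 1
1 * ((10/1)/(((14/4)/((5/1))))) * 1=100/7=14.29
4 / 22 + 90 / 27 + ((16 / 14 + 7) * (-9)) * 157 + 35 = -2648956 / 231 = -11467.34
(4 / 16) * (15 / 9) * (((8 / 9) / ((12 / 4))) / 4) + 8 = 1301 / 162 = 8.03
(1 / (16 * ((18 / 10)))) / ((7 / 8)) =5 / 126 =0.04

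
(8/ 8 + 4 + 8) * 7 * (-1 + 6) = 455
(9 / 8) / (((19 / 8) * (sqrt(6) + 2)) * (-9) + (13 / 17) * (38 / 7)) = 1035657 / 29847955 - 1147041 * sqrt(6) / 59695910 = -0.01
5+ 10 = 15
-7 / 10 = -0.70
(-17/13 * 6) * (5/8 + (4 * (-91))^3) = 19677245697/52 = 378408571.10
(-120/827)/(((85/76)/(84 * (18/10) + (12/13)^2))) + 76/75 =-3334748444/178197825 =-18.71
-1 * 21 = -21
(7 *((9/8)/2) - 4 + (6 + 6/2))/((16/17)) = 2431/256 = 9.50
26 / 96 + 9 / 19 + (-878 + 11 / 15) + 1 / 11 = -43961791 / 50160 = -876.43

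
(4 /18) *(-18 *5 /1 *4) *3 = -240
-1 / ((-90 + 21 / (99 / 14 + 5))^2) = -28561 / 222487056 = -0.00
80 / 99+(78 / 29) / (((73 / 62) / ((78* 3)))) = 112200136 / 209583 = 535.35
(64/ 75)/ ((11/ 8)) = 512/ 825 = 0.62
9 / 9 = 1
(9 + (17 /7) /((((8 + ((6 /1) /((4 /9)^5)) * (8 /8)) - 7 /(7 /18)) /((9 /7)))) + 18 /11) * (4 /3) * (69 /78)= 15135418134 /1205393189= 12.56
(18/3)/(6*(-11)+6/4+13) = -12/103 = -0.12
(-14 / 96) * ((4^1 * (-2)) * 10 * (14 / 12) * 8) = 980 / 9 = 108.89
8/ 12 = 2/ 3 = 0.67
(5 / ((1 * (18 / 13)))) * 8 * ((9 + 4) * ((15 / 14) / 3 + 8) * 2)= 43940 / 7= 6277.14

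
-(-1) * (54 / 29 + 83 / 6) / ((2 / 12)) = 2731 / 29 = 94.17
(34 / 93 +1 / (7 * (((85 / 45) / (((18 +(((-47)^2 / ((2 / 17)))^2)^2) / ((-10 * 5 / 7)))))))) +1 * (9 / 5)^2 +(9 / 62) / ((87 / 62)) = -48272746053851047241329 / 36679200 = -1316079577903854.15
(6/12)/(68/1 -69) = -1/2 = -0.50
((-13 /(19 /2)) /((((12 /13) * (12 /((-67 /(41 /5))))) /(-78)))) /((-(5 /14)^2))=7212751 /11685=617.27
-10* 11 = -110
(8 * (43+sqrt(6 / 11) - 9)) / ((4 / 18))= 1250.59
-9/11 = -0.82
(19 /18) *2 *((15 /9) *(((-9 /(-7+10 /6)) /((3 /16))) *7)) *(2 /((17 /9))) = 3990 /17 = 234.71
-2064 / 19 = -108.63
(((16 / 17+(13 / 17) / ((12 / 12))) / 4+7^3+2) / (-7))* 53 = -2615.37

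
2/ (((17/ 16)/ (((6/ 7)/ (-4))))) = -48/ 119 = -0.40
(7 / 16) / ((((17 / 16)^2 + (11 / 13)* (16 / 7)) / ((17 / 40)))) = 21658 / 356775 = 0.06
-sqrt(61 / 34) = -sqrt(2074) / 34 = -1.34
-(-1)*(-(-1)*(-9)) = -9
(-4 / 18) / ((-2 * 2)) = 1 / 18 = 0.06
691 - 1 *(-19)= 710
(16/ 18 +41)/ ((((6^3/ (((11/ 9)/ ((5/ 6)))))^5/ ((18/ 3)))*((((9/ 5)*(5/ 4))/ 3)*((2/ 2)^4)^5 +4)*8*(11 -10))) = 60716227/ 635989474742400000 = 0.00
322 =322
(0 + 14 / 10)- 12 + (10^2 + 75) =822 / 5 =164.40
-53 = -53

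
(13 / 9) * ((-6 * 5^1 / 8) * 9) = -195 / 4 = -48.75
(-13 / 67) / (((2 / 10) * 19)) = -0.05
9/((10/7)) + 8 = 143/10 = 14.30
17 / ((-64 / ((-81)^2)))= -111537 / 64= -1742.77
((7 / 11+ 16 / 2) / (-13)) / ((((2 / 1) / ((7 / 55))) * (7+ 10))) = -133 / 53482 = -0.00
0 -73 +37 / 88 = -6387 / 88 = -72.58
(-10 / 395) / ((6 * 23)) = -1 / 5451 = -0.00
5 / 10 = 1 / 2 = 0.50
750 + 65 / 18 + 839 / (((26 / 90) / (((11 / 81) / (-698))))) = 3416570 / 4537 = 753.05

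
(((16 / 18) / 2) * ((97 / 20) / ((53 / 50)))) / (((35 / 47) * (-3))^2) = 428546 / 1051785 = 0.41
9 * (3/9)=3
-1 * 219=-219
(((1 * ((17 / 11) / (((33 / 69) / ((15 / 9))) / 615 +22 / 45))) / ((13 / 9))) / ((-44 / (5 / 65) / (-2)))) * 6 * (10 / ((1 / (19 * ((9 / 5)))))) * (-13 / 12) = -5551134525 / 326646034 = -16.99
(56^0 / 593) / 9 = 1 / 5337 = 0.00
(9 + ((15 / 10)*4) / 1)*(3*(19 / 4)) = 855 / 4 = 213.75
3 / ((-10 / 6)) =-9 / 5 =-1.80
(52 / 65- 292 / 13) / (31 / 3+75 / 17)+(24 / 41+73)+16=11037007 / 125255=88.12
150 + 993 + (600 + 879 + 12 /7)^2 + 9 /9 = 107489281 /49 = 2193658.80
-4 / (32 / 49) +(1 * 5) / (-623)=-30567 / 4984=-6.13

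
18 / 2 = 9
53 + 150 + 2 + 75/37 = 7660/37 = 207.03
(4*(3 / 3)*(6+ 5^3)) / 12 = 131 / 3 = 43.67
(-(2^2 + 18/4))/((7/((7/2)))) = -17/4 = -4.25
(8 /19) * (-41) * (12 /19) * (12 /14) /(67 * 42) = -3936 /1185163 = -0.00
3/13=0.23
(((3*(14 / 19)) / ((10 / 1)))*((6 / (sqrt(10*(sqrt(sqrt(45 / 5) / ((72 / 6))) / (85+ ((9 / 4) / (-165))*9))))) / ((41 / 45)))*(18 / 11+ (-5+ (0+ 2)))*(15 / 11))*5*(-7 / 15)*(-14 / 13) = -833490*sqrt(205403) / 13479037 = -28.02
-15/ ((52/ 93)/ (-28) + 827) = -0.02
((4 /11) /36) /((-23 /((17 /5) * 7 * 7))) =-833 /11385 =-0.07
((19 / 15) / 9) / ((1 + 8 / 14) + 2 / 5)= 133 / 1863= 0.07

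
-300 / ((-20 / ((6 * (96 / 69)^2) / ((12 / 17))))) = 130560 / 529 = 246.81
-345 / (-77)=345 / 77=4.48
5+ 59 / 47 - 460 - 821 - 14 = -60571 / 47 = -1288.74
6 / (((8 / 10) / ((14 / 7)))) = 15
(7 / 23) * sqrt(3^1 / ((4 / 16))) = 14 * sqrt(3) / 23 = 1.05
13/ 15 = 0.87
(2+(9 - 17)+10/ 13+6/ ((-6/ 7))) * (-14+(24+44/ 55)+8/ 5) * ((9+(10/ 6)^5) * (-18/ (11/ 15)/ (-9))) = -34910464/ 3861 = -9041.82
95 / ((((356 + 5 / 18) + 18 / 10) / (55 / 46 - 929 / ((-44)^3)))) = 10105787925 / 31570084832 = 0.32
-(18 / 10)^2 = -81 / 25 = -3.24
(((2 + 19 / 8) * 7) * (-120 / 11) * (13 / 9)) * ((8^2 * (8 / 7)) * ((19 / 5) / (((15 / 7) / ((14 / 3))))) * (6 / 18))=-86754304 / 891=-97367.34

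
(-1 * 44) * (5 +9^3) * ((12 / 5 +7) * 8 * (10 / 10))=-2428659.20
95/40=2.38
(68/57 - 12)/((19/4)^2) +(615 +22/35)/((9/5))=147583897/432117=341.54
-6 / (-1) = 6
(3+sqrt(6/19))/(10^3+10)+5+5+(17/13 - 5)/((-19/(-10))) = sqrt(114)/19190+2010641/249470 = 8.06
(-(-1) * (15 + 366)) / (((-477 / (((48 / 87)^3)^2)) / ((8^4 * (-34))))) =296730700546048 / 94576908039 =3137.45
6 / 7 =0.86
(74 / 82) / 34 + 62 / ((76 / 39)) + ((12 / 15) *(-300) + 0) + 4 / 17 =-2753516 / 13243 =-207.92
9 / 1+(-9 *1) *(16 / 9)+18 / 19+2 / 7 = -5.77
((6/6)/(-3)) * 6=-2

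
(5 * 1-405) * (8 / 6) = -1600 / 3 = -533.33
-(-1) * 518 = 518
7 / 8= 0.88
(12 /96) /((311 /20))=5 /622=0.01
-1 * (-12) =12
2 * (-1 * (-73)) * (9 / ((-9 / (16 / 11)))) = -2336 / 11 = -212.36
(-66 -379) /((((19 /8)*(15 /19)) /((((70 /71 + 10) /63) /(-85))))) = 37024 /76041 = 0.49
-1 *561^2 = -314721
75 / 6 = 25 / 2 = 12.50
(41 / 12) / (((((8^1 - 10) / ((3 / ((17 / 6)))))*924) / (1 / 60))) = -41 / 1256640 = -0.00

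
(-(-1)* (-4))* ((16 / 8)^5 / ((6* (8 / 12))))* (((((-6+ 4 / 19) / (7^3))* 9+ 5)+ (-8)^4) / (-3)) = 285069088 / 6517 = 43742.38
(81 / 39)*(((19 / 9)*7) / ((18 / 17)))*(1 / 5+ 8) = 92701 / 390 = 237.69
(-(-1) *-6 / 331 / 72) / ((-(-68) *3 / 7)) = -7 / 810288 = -0.00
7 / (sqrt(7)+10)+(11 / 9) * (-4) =-1154 / 279 - 7 * sqrt(7) / 93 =-4.34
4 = 4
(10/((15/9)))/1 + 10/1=16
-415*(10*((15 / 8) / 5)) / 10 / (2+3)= -249 / 8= -31.12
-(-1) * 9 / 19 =9 / 19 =0.47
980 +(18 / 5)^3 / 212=6493958 / 6625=980.22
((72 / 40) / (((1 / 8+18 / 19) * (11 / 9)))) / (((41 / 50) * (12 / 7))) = 71820 / 73513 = 0.98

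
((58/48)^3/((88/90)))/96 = 121945/6488064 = 0.02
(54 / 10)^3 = 19683 / 125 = 157.46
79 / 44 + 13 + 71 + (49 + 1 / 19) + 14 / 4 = 115659 / 836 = 138.35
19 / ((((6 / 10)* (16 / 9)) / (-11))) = -3135 / 16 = -195.94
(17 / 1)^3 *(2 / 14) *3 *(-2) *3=-88434 / 7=-12633.43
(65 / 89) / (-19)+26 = 43901 / 1691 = 25.96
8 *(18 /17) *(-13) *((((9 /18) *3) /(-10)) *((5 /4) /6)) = 117 /34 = 3.44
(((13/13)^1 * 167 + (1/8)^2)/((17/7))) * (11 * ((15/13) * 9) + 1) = 56042427/7072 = 7924.55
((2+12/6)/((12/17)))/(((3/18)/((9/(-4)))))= -153/2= -76.50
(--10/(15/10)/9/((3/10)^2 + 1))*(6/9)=4000/8829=0.45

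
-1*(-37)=37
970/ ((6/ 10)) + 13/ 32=155239/ 96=1617.07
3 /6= 1 /2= 0.50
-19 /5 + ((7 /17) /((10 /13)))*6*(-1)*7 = -26.28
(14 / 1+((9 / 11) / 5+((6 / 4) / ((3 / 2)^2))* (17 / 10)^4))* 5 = 3255731 / 33000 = 98.66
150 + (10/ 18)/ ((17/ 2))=22960/ 153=150.07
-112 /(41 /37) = -4144 /41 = -101.07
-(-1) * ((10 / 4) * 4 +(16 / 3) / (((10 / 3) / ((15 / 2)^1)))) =22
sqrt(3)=1.73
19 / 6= 3.17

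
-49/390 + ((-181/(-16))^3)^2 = 6856556112739003/3271557120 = 2095808.16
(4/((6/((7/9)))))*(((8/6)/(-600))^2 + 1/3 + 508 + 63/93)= 22367205217/84746250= 263.93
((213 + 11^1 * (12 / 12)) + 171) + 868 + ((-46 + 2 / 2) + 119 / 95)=115829 / 95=1219.25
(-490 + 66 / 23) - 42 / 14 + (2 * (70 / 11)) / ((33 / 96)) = -453.11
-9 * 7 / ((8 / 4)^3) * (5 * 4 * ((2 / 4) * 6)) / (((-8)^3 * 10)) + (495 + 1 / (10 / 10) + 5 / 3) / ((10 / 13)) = 19877651 / 30720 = 647.06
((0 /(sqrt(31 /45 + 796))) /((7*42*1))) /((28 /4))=0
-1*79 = -79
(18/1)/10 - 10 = -8.20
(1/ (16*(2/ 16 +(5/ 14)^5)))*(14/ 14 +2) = 33614/ 23451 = 1.43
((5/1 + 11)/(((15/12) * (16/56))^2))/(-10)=-1568/125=-12.54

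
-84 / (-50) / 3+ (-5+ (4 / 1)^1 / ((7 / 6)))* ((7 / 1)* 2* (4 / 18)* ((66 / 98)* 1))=-10042 / 3675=-2.73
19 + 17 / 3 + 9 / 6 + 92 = 709 / 6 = 118.17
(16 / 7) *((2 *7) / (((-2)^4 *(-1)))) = -2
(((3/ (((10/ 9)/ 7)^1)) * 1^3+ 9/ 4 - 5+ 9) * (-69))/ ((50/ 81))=-2811267/ 1000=-2811.27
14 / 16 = 7 / 8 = 0.88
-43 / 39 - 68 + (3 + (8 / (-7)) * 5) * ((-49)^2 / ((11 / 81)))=-48057.92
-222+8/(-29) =-6446/29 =-222.28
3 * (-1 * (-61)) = 183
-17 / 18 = -0.94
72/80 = 9/10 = 0.90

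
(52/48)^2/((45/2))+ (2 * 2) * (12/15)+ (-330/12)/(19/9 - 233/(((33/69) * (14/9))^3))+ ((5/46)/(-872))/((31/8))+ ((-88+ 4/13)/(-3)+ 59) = 1110431997879362050127/12131668671355504440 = 91.53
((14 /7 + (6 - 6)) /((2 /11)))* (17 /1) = 187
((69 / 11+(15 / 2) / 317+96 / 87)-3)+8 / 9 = 9626609 / 1820214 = 5.29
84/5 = 16.80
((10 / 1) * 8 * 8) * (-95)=-60800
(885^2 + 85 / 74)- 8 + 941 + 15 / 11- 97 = 638227699 / 814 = 784063.51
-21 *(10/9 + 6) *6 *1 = -896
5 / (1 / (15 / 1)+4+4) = 75 / 121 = 0.62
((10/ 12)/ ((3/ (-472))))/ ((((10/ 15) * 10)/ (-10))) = 590/ 3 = 196.67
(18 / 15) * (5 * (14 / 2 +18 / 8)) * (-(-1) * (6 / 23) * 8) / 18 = 148 / 23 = 6.43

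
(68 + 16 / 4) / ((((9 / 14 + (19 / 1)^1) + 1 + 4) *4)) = 84 / 115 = 0.73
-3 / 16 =-0.19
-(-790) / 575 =1.37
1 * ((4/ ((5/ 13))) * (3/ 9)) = 52/ 15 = 3.47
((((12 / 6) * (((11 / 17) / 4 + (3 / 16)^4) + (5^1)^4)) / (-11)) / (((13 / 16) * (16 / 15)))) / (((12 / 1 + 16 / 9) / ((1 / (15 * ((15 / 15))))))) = -6268514409 / 9877716992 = -0.63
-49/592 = -0.08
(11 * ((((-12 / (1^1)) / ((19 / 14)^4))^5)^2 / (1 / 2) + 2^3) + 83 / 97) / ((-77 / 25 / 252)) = -832485217146733891281692758470969932014497053154906353412451500 / 1507677513543123284645518879624039073337034035421971467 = -552163980.47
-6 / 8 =-3 / 4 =-0.75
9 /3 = 3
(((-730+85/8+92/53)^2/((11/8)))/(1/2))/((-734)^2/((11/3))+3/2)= 5.10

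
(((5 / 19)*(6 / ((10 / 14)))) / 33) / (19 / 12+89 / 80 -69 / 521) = 0.03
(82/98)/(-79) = -0.01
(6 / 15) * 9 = 18 / 5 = 3.60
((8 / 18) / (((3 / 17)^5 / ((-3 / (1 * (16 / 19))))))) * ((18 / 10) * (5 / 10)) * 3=-26977283 / 1080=-24978.97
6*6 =36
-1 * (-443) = 443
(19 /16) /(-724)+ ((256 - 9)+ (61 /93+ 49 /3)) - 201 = 67857305 /1077312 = 62.99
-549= -549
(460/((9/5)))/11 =2300/99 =23.23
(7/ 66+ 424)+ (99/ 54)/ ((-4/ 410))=31177/ 132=236.19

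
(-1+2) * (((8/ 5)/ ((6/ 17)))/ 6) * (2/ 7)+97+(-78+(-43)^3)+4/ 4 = -25038337/ 315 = -79486.78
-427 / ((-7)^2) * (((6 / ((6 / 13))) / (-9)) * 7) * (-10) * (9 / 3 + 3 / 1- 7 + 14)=-103090 / 9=-11454.44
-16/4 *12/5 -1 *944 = -4768/5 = -953.60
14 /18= 7 /9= 0.78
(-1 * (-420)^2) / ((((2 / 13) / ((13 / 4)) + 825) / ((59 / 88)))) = -31408650 / 219109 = -143.35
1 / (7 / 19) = 19 / 7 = 2.71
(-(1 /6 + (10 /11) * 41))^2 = 6105841 /4356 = 1401.71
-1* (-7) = 7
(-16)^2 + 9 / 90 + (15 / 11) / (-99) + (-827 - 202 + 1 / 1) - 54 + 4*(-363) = -8268827 / 3630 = -2277.91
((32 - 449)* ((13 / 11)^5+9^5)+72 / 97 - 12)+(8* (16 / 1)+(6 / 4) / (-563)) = -24624277.63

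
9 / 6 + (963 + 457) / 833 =5339 / 1666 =3.20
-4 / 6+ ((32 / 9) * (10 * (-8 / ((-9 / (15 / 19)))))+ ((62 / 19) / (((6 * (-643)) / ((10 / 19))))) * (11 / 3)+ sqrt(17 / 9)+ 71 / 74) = 26.62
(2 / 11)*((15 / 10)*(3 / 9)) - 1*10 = -109 / 11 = -9.91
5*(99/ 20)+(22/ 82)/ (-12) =6083/ 246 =24.73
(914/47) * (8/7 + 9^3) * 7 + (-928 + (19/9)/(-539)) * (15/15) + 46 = 22460129107/227997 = 98510.63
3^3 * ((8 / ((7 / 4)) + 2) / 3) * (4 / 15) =552 / 35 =15.77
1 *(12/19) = 12/19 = 0.63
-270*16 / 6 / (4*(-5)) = 36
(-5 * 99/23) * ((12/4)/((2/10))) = -7425/23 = -322.83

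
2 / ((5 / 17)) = 34 / 5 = 6.80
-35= -35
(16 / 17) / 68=4 / 289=0.01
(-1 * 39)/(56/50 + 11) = -325/101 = -3.22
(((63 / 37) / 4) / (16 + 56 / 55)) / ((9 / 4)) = 385 / 34632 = 0.01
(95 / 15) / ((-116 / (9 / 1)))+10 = 1103 / 116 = 9.51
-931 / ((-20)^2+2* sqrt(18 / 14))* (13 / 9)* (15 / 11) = -42360500 / 9239703+60515* sqrt(7) / 6159802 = -4.56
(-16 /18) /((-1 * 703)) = 8 /6327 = 0.00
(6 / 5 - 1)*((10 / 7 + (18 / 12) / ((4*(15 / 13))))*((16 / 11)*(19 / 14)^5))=2.35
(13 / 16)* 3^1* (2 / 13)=3 / 8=0.38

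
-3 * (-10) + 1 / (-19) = 569 / 19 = 29.95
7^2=49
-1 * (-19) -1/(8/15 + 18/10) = 130/7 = 18.57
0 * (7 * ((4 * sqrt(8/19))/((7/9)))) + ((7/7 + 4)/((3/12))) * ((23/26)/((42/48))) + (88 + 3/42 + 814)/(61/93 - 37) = -217697/47320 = -4.60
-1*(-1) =1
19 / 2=9.50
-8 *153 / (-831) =1.47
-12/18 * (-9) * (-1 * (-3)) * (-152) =-2736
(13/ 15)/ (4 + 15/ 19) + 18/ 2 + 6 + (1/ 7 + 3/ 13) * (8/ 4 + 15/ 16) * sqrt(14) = 799 * sqrt(14)/ 728 + 1594/ 105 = 19.29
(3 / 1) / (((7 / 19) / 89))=724.71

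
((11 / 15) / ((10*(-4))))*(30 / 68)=-11 / 1360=-0.01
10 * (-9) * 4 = -360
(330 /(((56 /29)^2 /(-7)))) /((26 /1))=-138765 /5824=-23.83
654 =654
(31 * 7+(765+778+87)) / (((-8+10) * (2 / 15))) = 27705 / 4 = 6926.25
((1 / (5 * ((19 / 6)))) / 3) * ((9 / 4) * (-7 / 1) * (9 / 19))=-567 / 3610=-0.16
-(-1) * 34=34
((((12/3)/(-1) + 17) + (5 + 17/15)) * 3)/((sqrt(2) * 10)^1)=287 * sqrt(2)/100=4.06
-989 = -989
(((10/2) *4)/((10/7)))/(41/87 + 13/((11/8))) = 1914/1357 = 1.41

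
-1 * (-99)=99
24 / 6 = 4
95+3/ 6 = 191/ 2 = 95.50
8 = 8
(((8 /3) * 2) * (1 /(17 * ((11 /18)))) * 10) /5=192 /187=1.03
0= 0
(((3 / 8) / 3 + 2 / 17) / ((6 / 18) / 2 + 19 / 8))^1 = 99 / 1037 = 0.10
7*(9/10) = 63/10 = 6.30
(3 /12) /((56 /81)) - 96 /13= -20451 /2912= -7.02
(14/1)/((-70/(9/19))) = -9/95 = -0.09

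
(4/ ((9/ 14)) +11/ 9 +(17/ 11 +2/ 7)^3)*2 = 111633400/ 4108797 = 27.17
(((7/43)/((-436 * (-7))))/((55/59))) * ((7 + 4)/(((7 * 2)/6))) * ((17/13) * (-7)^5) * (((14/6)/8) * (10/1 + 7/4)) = -792298787/38995840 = -20.32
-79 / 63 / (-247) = 79 / 15561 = 0.01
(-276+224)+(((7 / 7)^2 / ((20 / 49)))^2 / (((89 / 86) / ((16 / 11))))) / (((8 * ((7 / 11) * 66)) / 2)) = -15257651 / 293700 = -51.95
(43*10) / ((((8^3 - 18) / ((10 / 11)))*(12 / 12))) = 0.79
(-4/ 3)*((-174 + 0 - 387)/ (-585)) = -748/ 585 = -1.28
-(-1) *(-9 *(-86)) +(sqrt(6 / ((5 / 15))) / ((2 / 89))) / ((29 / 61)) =16287 *sqrt(2) / 58 +774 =1171.13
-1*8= -8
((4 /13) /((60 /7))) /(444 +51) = 7 /96525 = 0.00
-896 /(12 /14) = -3136 /3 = -1045.33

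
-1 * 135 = -135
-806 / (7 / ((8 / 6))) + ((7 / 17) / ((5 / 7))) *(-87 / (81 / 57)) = -1011113 / 5355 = -188.82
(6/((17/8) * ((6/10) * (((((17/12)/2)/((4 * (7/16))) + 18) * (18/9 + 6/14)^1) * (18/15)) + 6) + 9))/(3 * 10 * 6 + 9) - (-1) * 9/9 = 7952869/7950069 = 1.00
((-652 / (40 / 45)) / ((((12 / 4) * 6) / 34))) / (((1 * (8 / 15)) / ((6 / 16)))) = -974.18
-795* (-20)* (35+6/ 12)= 564450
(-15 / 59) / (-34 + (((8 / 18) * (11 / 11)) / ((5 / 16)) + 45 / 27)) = 675 / 82069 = 0.01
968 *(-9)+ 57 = -8655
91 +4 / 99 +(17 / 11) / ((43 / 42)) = 393985 / 4257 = 92.55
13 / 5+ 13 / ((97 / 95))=15.33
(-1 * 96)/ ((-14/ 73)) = 3504/ 7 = 500.57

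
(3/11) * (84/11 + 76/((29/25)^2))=1779432/101761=17.49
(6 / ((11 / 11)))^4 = 1296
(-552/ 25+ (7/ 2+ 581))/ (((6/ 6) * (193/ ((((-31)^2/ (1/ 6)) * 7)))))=567509901/ 4825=117618.63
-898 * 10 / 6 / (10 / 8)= -3592 / 3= -1197.33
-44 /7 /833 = -44 /5831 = -0.01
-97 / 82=-1.18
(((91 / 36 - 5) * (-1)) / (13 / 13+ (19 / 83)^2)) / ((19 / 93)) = 19006751 / 1653000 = 11.50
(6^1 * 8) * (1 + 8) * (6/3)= 864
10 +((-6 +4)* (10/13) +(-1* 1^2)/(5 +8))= 109/13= 8.38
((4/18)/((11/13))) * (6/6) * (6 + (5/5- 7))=0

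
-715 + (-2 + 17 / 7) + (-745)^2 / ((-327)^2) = -530973683 / 748503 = -709.38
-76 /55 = -1.38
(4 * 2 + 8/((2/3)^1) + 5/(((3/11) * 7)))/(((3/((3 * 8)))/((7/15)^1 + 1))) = 16720/63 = 265.40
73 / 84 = 0.87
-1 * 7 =-7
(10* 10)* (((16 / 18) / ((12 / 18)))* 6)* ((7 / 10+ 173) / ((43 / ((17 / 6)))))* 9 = 3543480 / 43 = 82406.51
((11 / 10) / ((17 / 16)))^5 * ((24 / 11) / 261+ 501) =46005269725184 / 77204724375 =595.89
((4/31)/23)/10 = 2/3565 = 0.00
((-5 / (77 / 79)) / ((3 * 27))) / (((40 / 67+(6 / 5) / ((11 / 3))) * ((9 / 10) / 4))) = -2646500 / 8690409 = -0.30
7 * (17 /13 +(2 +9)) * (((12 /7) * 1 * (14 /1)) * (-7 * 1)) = -188160 /13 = -14473.85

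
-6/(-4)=3/2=1.50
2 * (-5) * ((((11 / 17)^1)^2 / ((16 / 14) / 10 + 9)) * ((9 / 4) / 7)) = -2475 / 16762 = -0.15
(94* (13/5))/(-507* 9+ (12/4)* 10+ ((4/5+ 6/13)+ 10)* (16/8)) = -15886/293181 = -0.05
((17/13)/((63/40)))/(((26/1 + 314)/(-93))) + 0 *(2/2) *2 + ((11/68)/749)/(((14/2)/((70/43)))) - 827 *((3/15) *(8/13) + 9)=-1611104525669/213532410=-7545.01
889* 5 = 4445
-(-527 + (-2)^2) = 523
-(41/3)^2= -1681/9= -186.78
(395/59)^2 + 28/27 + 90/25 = 23242481/469935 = 49.46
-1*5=-5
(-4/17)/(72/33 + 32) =-11/1598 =-0.01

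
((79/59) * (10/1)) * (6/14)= 2370/413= 5.74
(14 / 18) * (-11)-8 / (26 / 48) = -2729 / 117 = -23.32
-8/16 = -1/2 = -0.50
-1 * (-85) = 85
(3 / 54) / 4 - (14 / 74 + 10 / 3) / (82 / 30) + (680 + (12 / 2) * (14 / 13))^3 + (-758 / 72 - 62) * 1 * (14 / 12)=116436168467684171 / 359947692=323480803.06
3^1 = 3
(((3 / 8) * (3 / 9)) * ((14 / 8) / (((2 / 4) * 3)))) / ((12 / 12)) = 7 / 48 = 0.15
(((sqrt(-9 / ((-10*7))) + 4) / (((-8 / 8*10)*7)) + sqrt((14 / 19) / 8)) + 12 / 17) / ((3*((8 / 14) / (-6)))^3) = -9457 / 340-343*sqrt(133) / 304 + 21*sqrt(70) / 800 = -40.61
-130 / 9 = -14.44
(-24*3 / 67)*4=-288 / 67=-4.30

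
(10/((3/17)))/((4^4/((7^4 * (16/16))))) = 204085/384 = 531.47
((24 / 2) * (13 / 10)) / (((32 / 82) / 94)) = 3757.65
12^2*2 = 288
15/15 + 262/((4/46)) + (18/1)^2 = 3338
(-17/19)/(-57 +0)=17/1083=0.02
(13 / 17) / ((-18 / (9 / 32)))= -13 / 1088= -0.01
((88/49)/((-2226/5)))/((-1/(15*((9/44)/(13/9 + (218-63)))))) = 0.00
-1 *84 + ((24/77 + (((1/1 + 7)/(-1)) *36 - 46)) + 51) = -366.69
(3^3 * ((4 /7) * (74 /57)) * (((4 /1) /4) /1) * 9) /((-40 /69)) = -206793 /665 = -310.97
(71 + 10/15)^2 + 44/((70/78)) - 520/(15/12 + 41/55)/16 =714774791/138285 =5168.85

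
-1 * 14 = -14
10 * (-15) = -150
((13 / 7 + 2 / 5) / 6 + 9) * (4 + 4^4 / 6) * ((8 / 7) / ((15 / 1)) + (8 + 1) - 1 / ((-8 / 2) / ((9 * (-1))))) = 5645123 / 1890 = 2986.84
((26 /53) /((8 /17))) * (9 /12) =663 /848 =0.78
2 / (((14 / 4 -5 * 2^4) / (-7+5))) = 8 / 153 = 0.05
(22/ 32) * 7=77/ 16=4.81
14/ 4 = 7/ 2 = 3.50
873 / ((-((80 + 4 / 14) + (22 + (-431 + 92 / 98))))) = 42777 / 16061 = 2.66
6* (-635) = -3810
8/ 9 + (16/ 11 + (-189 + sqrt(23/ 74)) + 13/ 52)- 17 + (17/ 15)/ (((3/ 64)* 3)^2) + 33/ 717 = -1866075313/ 12776940 + sqrt(1702)/ 74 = -145.49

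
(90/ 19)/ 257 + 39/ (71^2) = 644127/ 24615203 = 0.03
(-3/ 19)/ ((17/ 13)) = -39/ 323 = -0.12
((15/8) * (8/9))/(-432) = -0.00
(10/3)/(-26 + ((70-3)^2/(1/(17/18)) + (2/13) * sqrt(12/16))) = 769068300/972166419253-14040 * sqrt(3)/972166419253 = 0.00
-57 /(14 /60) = -1710 /7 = -244.29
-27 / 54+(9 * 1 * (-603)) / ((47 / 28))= -303959 / 94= -3233.61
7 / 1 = 7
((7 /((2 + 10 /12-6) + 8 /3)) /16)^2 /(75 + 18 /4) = 49 /5088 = 0.01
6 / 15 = 0.40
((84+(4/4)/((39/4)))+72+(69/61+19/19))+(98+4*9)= 695224/2379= 292.23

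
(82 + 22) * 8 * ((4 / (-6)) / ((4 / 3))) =-416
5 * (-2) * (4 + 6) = -100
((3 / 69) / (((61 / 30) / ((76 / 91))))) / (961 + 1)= 1140 / 61410713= 0.00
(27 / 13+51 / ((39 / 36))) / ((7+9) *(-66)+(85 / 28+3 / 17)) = -304164 / 6514651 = -0.05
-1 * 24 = -24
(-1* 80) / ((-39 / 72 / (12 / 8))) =2880 / 13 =221.54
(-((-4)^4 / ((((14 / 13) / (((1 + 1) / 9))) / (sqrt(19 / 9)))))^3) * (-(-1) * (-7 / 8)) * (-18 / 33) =-175082831872 * sqrt(19) / 3536379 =-215805.03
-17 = -17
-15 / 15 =-1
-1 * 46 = -46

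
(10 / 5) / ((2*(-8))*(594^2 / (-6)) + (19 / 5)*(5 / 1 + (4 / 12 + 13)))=6 / 2822897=0.00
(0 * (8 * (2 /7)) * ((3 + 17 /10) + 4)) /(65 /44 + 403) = 0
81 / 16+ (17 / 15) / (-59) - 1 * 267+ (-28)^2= 7392133 / 14160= 522.04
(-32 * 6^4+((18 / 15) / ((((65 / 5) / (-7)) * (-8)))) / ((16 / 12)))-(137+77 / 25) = -216382501 / 5200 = -41612.02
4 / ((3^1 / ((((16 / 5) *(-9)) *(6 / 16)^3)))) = -2.02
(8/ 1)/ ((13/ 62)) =496/ 13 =38.15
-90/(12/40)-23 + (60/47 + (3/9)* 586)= -17821/141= -126.39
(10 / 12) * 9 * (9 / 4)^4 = 98415 / 512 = 192.22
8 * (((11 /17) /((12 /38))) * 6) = 1672 /17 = 98.35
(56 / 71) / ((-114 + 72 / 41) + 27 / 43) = -98728 / 13971309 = -0.01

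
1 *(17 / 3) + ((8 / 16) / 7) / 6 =159 / 28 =5.68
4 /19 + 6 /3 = 42 /19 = 2.21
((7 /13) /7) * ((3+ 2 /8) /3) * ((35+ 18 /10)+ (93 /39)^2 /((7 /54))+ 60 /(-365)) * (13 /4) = 17380193 /797160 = 21.80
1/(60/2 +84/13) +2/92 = 268/5451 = 0.05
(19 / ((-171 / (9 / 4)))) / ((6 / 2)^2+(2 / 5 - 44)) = 5 / 692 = 0.01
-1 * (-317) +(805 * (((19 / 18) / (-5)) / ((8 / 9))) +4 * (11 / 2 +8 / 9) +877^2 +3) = 110776805 / 144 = 769283.37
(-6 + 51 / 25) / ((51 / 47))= -1551 / 425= -3.65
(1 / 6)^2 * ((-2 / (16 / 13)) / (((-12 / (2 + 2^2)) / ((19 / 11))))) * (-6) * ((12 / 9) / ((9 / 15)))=-1235 / 2376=-0.52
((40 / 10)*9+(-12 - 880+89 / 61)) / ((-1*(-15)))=-52127 / 915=-56.97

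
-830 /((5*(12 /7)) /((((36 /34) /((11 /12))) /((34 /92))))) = -962136 /3179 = -302.65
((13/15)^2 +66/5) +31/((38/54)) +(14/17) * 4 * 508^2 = 61784737022/72675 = 850151.18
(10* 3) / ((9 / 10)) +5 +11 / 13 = 1528 / 39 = 39.18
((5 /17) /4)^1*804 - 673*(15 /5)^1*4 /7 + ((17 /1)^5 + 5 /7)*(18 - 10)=193082041 /17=11357767.12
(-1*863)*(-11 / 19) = 9493 / 19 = 499.63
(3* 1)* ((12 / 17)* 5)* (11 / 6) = 330 / 17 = 19.41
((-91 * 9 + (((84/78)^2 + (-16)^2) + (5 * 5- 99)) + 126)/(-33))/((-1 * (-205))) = 2611/34645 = 0.08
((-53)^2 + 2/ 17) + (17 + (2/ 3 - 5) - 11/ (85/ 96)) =716387/ 255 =2809.36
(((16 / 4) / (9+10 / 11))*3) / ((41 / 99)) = 13068 / 4469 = 2.92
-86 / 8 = -43 / 4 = -10.75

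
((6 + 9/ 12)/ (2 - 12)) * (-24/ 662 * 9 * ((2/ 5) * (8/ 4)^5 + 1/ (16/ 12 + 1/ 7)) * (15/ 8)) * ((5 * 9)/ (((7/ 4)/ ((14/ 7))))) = 41117787/ 143654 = 286.23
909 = 909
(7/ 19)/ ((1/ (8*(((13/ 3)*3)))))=728/ 19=38.32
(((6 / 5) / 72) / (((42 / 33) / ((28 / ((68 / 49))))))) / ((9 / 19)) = 10241 / 18360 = 0.56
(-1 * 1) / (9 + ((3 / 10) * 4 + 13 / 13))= -5 / 56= -0.09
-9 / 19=-0.47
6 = 6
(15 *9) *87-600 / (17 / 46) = 10121.47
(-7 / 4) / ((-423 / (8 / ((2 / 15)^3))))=13.96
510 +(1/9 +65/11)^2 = 5353726/9801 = 546.24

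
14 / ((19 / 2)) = 28 / 19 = 1.47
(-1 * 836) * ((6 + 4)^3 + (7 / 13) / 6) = -32606926 / 39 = -836075.03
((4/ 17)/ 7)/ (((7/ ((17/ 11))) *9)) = 4/ 4851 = 0.00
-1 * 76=-76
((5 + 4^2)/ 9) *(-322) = -2254/ 3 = -751.33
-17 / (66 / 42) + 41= 332 / 11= 30.18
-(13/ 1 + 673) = -686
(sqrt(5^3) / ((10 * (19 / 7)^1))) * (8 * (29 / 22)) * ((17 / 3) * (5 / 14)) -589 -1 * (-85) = -504 + 2465 * sqrt(5) / 627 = -495.21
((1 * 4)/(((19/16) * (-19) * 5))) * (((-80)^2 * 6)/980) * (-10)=245760/17689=13.89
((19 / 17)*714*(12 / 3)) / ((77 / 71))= 32376 / 11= 2943.27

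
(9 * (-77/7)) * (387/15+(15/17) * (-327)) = 2210868/85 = 26010.21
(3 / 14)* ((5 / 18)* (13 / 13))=5 / 84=0.06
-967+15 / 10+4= -961.50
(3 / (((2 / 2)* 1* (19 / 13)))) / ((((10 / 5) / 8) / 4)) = 624 / 19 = 32.84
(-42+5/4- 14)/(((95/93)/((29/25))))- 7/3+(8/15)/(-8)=-613443/9500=-64.57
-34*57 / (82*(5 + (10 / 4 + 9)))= -646 / 451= -1.43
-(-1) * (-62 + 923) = 861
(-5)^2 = 25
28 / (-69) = -28 / 69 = -0.41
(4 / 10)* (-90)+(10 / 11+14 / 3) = -1004 / 33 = -30.42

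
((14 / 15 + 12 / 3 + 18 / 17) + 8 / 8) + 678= 174673 / 255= 684.99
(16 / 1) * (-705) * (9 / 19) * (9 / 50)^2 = -411156 / 2375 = -173.12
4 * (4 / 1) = 16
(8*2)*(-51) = -816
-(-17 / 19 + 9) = -154 / 19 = -8.11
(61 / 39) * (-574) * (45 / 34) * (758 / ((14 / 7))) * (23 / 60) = -152608519 / 884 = -172634.07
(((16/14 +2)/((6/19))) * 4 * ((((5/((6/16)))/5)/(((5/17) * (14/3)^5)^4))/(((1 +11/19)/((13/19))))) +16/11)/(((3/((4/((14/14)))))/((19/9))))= 34774618667258810153656237319/8493471827596049924044800000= 4.09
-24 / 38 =-12 / 19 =-0.63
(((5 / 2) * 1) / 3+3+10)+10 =143 / 6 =23.83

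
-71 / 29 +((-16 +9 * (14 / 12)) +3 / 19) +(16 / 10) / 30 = -639467 / 82650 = -7.74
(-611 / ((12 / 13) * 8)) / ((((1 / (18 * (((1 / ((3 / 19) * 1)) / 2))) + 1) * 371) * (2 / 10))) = -754585 / 688576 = -1.10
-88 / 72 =-11 / 9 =-1.22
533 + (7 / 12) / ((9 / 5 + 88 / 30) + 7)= 375267 / 704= 533.05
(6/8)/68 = 3/272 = 0.01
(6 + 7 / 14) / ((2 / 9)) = 117 / 4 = 29.25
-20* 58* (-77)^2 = -6877640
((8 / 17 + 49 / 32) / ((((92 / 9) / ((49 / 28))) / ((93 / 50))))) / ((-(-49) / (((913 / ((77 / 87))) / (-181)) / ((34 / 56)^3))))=-46073236671 / 139079169200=-0.33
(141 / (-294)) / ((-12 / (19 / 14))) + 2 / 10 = 20929 / 82320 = 0.25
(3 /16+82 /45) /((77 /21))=1447 /2640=0.55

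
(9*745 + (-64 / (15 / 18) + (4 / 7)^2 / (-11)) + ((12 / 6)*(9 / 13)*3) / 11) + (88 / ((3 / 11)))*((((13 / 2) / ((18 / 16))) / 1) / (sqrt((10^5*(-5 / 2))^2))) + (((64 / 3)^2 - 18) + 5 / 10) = 41776280472419 / 5912156250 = 7066.17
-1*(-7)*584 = 4088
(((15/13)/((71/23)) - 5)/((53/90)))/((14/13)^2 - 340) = 416325/17957036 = 0.02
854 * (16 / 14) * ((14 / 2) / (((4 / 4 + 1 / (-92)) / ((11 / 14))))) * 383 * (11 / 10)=1040307664 / 455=2286390.47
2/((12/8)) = 4/3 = 1.33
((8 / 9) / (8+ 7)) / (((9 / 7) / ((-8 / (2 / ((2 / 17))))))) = -448 / 20655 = -0.02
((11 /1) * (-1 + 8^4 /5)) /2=45001 /10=4500.10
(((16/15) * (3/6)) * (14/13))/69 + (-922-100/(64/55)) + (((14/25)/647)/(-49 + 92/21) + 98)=-593779446264299/652555659600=-909.93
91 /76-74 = -5533 /76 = -72.80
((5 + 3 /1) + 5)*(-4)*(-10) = 520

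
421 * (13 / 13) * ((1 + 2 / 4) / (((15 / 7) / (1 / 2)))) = 2947 / 20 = 147.35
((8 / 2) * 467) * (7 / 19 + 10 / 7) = 446452 / 133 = 3356.78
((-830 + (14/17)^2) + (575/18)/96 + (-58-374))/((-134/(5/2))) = 23.53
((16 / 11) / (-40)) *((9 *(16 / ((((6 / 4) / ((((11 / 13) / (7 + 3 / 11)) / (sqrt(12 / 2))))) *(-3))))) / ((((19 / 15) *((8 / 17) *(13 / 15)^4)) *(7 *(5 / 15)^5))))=460090125 *sqrt(6) / 197527876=5.71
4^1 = 4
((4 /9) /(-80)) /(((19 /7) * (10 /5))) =-7 /6840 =-0.00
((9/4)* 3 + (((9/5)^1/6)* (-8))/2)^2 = 30.80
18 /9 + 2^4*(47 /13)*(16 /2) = 6042 /13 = 464.77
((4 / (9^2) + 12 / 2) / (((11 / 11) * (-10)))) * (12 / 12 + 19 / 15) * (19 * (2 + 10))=-126616 / 405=-312.63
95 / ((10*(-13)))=-19 / 26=-0.73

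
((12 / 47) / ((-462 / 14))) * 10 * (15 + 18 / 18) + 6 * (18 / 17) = 44956 / 8789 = 5.12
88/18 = 44/9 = 4.89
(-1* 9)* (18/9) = -18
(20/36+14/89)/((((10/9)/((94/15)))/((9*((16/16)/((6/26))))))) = 348881/2225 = 156.80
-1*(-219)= 219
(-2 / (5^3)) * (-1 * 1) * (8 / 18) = 8 / 1125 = 0.01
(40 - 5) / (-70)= -1 / 2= -0.50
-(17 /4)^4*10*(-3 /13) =1252815 /1664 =752.89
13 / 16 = 0.81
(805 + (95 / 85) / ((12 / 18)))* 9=246843 / 34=7260.09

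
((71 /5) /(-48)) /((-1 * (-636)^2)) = 0.00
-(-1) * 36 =36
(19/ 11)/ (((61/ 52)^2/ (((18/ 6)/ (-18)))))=-25688/ 122793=-0.21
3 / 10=0.30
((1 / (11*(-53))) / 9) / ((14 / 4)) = -2 / 36729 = -0.00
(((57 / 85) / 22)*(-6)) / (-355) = 0.00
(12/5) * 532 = 6384/5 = 1276.80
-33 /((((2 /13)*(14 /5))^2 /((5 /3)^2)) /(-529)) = 614631875 /2352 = 261323.08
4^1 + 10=14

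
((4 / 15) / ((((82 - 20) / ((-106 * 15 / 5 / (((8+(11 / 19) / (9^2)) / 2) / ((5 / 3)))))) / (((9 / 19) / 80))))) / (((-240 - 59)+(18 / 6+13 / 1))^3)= 12879 / 86583960814310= 0.00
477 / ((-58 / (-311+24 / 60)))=740781 / 290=2554.42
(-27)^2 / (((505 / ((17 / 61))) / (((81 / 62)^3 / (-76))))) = -6586148313 / 557968747040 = -0.01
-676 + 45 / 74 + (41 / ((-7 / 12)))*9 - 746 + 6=-1060845 / 518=-2047.96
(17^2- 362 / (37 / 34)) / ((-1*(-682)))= -1615 / 25234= -0.06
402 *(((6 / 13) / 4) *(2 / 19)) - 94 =-22012 / 247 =-89.12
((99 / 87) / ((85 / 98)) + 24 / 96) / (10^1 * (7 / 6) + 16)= 46203 / 818380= 0.06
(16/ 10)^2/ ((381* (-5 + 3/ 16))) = -1024/ 733425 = -0.00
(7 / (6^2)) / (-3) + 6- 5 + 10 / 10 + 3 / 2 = 371 / 108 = 3.44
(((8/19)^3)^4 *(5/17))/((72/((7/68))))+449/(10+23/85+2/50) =1098547486668870816611585/25226438281879933422702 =43.55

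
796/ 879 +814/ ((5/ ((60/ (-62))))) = -4268360/ 27249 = -156.64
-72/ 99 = -8/ 11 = -0.73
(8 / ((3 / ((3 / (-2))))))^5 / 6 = -170.67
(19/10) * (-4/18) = -19/45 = -0.42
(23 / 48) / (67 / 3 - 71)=-23 / 2336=-0.01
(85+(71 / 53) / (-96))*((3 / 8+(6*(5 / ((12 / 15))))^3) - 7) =91199814599 / 20352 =4481122.97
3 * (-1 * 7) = -21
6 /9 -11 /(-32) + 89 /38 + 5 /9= 21385 /5472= 3.91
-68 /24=-17 /6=-2.83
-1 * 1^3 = -1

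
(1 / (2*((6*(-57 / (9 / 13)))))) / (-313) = 1 / 309244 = 0.00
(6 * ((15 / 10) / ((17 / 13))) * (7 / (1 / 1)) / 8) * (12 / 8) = 2457 / 272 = 9.03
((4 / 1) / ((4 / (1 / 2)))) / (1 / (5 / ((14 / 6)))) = 15 / 14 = 1.07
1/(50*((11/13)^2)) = 0.03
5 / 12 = 0.42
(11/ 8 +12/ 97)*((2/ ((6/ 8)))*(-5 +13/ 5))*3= -13956/ 485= -28.78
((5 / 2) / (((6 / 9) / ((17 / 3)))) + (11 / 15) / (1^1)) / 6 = 1319 / 360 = 3.66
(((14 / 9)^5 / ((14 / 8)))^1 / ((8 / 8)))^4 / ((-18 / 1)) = -4460448435833592086528 / 109418989131512359209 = -40.76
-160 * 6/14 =-480/7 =-68.57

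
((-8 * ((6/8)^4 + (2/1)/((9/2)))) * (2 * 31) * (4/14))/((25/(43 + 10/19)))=-44941661/239400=-187.73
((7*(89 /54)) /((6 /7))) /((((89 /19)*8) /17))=15827 /2592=6.11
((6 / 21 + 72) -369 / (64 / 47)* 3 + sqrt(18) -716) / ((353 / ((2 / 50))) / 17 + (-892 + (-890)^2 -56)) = -11093979 / 6029367232 + 51* sqrt(2) / 13458409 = -0.00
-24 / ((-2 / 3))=36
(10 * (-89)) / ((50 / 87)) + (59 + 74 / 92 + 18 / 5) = -68319 / 46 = -1485.20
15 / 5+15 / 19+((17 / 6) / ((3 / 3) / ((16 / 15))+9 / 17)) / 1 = 6848 / 1197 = 5.72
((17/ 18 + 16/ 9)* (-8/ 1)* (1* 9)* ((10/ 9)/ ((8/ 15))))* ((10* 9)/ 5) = -7350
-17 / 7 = -2.43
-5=-5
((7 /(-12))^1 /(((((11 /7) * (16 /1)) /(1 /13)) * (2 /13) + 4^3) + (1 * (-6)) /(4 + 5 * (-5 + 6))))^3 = -117649 /869343261184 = -0.00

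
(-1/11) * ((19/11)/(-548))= 19/66308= 0.00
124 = 124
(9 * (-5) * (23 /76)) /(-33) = 345 /836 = 0.41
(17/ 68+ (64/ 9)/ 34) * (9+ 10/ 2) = 1967/ 306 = 6.43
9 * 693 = 6237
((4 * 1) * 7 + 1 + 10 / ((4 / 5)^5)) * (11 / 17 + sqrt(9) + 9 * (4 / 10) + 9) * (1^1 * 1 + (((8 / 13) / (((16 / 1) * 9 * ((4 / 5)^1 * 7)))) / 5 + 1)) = 110300101273 / 57028608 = 1934.12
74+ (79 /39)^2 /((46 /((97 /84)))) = 435514033 /5877144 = 74.10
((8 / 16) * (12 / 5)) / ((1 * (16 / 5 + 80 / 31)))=93 / 448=0.21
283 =283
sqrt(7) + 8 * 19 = sqrt(7) + 152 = 154.65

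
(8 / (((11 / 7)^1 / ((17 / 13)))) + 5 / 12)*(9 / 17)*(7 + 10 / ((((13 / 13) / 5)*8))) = 1930101 / 38896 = 49.62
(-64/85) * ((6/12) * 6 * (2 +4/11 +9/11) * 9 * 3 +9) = -187776/935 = -200.83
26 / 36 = 13 / 18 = 0.72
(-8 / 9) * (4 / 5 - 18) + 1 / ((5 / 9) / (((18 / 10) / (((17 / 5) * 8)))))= 94297 / 6120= 15.41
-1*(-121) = 121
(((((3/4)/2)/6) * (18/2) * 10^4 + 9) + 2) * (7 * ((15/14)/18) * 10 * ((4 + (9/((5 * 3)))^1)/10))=32407/3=10802.33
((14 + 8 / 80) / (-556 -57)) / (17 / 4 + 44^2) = -94 / 7929155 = -0.00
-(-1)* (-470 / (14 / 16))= -3760 / 7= -537.14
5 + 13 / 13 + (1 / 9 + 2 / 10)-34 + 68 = 1814 / 45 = 40.31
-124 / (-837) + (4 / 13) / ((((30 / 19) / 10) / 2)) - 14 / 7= 718 / 351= 2.05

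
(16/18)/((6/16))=64/27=2.37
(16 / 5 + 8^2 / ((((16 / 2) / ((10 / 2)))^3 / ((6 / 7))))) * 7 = 2323 / 20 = 116.15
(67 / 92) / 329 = 67 / 30268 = 0.00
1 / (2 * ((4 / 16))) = 2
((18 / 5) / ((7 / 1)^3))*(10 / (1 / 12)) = 432 / 343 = 1.26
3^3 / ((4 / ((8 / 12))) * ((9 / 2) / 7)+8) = 189 / 83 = 2.28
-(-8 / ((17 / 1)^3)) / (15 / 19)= 0.00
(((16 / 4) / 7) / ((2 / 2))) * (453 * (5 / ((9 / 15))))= 15100 / 7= 2157.14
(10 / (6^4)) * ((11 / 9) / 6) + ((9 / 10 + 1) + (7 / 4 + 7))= 1863599 / 174960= 10.65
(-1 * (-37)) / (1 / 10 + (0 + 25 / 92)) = 17020 / 171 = 99.53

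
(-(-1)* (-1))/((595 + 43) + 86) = -1/724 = -0.00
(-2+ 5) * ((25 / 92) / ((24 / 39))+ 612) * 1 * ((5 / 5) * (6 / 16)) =4056813 / 5888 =689.00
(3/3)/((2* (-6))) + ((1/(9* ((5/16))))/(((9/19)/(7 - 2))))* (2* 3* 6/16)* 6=607/12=50.58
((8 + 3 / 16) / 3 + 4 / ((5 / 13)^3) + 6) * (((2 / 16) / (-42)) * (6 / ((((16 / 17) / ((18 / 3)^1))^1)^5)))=-54536876332983 / 3670016000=-14860.12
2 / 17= 0.12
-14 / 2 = -7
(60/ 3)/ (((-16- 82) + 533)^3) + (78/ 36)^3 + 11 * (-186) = -268119861743/ 131700600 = -2035.83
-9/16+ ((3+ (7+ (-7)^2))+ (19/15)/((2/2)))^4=10685471394871/810000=13191939.99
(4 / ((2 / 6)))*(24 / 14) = 144 / 7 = 20.57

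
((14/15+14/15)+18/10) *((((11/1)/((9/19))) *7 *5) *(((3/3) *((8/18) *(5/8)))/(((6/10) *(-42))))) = -287375/8748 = -32.85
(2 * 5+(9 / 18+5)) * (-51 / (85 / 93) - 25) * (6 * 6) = -225432 / 5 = -45086.40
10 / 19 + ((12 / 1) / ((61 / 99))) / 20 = 8693 / 5795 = 1.50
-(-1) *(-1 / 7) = -1 / 7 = -0.14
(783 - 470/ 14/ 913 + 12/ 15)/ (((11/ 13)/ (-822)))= -267632515644/ 351505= -761390.35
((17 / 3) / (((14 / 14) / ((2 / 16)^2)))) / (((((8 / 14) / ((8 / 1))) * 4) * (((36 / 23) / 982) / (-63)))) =-9407069 / 768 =-12248.79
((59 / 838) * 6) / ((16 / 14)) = 1239 / 3352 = 0.37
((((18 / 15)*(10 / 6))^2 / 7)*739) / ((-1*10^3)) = -739 / 1750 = -0.42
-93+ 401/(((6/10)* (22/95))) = 2792.98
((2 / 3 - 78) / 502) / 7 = -116 / 5271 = -0.02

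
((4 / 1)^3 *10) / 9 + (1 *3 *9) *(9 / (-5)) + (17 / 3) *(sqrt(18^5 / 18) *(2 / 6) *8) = 221333 / 45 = 4918.51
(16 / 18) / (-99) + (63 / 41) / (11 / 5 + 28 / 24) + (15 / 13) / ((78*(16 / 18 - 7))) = 554972567 / 1247095278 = 0.45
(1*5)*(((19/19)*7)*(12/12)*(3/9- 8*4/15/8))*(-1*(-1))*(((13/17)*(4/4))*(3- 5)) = -3.57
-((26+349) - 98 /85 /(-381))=-375.00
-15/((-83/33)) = 5.96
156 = 156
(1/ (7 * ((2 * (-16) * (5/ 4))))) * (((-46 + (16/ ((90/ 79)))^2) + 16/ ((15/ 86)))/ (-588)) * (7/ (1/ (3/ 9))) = 246017/ 71442000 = 0.00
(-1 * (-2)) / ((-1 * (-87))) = 0.02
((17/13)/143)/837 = 17/1555983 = 0.00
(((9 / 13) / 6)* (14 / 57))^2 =49 / 61009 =0.00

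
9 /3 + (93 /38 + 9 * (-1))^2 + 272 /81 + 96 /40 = 30232273 /584820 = 51.70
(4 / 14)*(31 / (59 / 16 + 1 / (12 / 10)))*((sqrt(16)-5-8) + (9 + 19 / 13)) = 1824 / 637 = 2.86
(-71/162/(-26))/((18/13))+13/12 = 6389/5832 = 1.10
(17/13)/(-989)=-17/12857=-0.00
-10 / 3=-3.33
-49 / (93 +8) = -49 / 101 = -0.49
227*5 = 1135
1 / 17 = 0.06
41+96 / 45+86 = 1937 / 15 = 129.13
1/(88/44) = 1/2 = 0.50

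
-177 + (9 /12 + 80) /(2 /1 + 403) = -286417 /1620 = -176.80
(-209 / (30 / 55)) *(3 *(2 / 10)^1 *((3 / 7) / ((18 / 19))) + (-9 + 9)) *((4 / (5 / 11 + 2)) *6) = -960982 / 945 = -1016.91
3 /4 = 0.75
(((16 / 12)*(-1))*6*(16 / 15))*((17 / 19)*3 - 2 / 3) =-17.22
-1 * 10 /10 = -1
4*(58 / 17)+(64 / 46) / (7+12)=101928 / 7429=13.72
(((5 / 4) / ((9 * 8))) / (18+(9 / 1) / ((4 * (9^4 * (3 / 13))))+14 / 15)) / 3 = 2025 / 6625672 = 0.00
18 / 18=1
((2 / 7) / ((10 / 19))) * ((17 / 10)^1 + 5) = 1273 / 350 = 3.64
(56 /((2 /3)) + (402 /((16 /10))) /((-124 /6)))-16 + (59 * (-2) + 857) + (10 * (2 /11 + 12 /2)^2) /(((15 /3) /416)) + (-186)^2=2016106073 /30008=67185.62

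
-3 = -3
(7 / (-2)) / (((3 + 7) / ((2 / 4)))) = -7 / 40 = -0.18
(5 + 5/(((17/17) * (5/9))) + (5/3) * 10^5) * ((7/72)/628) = 1750147/67824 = 25.80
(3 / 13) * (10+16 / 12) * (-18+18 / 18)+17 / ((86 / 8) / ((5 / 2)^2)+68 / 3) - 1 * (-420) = 376.24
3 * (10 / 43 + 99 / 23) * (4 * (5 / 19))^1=269220 / 18791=14.33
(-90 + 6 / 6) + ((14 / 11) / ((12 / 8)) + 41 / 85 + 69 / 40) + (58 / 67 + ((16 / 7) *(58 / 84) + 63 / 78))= -26398685771 / 319238920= -82.69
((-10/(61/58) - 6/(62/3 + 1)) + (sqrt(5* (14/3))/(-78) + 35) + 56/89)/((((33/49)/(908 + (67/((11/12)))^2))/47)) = 15884492922185636/1409069805 - 870861026* sqrt(210)/467181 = 11246021.75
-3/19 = -0.16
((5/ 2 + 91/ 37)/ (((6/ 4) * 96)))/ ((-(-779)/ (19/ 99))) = 367/ 43252704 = 0.00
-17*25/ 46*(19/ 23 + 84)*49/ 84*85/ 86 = -493359125/ 1091856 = -451.85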